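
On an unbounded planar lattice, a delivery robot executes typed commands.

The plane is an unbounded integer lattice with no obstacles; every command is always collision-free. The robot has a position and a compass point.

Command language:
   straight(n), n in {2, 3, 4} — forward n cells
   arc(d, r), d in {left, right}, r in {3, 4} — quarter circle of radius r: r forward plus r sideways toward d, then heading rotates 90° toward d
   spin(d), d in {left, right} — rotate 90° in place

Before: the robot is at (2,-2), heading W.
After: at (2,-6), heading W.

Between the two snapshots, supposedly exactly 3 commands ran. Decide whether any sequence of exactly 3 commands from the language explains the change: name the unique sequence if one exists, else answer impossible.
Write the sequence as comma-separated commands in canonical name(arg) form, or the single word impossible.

key: running spin(right) before spin(left) would end elsewhere — order is forced
begin: at (2,-2), heading W
1. spin(left) → at (2,-2), heading S
2. straight(4) → at (2,-6), heading S
3. spin(right) → at (2,-6), heading W
all 729 alternatives checked — unique.

spin(left), straight(4), spin(right)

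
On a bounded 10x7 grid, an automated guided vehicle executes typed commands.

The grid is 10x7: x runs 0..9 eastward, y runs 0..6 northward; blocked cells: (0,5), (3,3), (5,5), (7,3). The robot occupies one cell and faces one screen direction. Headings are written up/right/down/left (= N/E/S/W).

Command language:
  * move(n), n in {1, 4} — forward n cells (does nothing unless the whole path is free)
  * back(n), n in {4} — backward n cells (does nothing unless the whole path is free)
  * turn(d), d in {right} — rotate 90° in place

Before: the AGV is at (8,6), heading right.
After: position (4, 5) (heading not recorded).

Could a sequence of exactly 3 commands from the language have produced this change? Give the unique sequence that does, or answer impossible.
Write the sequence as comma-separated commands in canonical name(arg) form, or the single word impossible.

back(4), turn(right), move(1)

key: running move(1) before back(4) would end elsewhere — order is forced
t0: at (8,6), heading right
step 1 (back(4)): at (4,6), heading right
step 2 (turn(right)): at (4,6), heading down
step 3 (move(1)): at (4,5), heading down
uniquely the one of 64 3-step routes that fits.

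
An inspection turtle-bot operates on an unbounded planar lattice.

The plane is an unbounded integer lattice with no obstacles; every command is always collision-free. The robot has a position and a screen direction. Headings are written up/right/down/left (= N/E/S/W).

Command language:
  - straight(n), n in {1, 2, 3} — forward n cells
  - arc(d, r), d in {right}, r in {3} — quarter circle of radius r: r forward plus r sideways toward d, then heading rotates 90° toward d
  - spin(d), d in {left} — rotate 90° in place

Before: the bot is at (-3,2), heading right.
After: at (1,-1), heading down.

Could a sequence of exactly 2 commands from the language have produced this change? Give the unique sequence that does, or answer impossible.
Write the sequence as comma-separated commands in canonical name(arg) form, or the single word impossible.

key: cell and facing (now S) both changed — the 2 commands mix motion and turning
t0: at (-3,2), heading right
t=1 straight(1) ⇒ at (-2,2), heading right
t=2 arc(right, 3) ⇒ at (1,-1), heading down
uniquely the one of 25 2-step routes that fits.

straight(1), arc(right, 3)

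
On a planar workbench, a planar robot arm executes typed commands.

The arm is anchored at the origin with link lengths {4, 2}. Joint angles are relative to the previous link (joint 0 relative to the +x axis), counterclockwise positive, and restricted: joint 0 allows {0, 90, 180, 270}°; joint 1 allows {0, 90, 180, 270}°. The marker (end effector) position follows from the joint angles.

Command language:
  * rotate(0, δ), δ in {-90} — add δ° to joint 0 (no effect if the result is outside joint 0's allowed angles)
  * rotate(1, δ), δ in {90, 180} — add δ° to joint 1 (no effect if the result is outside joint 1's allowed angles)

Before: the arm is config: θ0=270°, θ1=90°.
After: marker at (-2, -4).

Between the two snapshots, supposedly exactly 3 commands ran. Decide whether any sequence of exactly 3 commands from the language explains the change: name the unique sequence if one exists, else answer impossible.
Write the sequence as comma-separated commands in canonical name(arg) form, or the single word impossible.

rotate(1, 180), rotate(1, 180), rotate(1, 180)

t0: config: θ0=270°, θ1=90°
[1] after rotate(1, 180): config: θ0=270°, θ1=270°
[2] after rotate(1, 180): config: θ0=270°, θ1=90°
[3] after rotate(1, 180): config: θ0=270°, θ1=270°
all 27 alternatives checked — unique.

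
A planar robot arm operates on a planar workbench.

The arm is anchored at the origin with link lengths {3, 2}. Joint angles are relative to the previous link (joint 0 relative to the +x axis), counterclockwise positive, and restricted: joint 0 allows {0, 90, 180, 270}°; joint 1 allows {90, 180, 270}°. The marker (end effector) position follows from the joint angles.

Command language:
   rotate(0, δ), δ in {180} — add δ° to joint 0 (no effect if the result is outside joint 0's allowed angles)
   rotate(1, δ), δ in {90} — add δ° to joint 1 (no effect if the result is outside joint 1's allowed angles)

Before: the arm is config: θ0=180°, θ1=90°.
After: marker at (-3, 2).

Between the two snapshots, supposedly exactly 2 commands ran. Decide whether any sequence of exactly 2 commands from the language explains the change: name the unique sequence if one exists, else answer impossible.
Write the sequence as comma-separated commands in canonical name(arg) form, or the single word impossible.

start: config: θ0=180°, θ1=90°
t=1 rotate(1, 90) ⇒ config: θ0=180°, θ1=180°
t=2 rotate(1, 90) ⇒ config: θ0=180°, θ1=270°
no other 2-command option fits: unique.

rotate(1, 90), rotate(1, 90)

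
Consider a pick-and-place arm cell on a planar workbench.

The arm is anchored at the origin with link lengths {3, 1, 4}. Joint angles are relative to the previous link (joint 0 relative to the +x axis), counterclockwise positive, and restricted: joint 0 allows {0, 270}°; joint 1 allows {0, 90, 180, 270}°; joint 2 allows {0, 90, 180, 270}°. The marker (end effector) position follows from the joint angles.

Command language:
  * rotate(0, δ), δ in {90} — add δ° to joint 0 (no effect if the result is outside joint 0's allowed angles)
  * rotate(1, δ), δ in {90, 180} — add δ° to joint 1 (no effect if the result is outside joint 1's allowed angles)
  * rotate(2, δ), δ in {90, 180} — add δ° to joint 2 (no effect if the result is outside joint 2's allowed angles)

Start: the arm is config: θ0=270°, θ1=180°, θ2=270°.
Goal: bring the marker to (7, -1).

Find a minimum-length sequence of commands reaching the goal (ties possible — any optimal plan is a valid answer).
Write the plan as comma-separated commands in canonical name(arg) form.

rotate(0, 90), rotate(2, 180), rotate(1, 90)

start: config: θ0=270°, θ1=180°, θ2=270°
1. rotate(0, 90) → config: θ0=0°, θ1=180°, θ2=270°
2. rotate(2, 180) → config: θ0=0°, θ1=180°, θ2=90°
3. rotate(1, 90) → config: θ0=0°, θ1=270°, θ2=90°
nothing shorter than 3 reaches the goal.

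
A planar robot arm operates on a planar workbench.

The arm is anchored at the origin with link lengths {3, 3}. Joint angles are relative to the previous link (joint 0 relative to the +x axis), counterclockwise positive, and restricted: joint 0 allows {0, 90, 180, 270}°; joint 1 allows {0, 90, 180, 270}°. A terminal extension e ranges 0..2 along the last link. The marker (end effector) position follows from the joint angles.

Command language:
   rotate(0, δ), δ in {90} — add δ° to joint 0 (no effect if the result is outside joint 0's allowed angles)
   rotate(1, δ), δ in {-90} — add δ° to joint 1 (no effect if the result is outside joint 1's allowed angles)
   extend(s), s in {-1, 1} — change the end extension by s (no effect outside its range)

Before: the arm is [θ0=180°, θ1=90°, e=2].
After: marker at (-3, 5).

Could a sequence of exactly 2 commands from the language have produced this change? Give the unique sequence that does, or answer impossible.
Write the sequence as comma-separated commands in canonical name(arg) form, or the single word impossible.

rotate(1, -90), rotate(1, -90)

t0: [θ0=180°, θ1=90°, e=2]
1. rotate(1, -90) → [θ0=180°, θ1=0°, e=2]
2. rotate(1, -90) → [θ0=180°, θ1=270°, e=2]
all 16 alternatives checked — unique.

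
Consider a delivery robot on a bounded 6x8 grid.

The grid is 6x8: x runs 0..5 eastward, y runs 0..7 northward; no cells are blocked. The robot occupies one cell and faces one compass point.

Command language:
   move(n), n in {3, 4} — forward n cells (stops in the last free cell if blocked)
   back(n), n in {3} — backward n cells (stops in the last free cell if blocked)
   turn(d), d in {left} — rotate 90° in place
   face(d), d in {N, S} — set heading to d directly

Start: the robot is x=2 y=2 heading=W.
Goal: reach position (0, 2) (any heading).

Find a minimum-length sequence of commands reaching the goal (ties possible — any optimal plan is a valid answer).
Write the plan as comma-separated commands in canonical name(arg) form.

begin: x=2 y=2 heading=W
t=1 move(4) ⇒ x=0 y=2 heading=W
minimal: 1 command(s), checked below 1.

move(4)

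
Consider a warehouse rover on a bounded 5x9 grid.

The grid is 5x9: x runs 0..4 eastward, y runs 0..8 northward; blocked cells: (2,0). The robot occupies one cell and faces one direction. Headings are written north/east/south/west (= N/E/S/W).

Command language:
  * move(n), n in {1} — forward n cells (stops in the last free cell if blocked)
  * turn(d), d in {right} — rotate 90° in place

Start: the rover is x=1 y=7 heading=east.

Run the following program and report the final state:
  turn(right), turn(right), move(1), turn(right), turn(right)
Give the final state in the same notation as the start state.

x=0 y=7 heading=east

begin: x=1 y=7 heading=east
step 1 (turn(right)): x=1 y=7 heading=south
step 2 (turn(right)): x=1 y=7 heading=west
step 3 (move(1)): x=0 y=7 heading=west
step 4 (turn(right)): x=0 y=7 heading=north
step 5 (turn(right)): x=0 y=7 heading=east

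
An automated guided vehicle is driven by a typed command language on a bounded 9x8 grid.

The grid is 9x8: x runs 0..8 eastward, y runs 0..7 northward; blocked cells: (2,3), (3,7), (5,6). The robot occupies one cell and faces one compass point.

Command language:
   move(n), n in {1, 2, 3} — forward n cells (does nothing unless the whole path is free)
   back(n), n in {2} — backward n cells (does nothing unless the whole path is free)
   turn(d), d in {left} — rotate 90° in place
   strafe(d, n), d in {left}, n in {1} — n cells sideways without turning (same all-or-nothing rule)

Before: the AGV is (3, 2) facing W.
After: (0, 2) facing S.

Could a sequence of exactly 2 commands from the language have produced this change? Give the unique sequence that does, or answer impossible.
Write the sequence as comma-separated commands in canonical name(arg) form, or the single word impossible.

move(3), turn(left)

key: running turn(left) before move(3) would end elsewhere — order is forced
t0: (3, 2) facing W
step 1 (move(3)): (0, 2) facing W
step 2 (turn(left)): (0, 2) facing S
all 36 alternatives checked — unique.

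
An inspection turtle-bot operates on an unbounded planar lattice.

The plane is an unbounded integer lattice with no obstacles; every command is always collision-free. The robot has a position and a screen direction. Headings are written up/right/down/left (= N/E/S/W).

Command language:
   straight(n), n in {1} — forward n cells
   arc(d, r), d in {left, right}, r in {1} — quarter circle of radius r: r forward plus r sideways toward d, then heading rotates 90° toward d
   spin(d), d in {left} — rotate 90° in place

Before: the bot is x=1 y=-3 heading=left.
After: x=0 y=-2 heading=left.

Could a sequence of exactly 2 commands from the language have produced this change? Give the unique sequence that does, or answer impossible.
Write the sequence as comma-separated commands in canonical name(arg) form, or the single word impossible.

key: still facing W at the end — net rotation zero over 2 steps
begin: x=1 y=-3 heading=left
step 1 (arc(right, 1)): x=0 y=-2 heading=up
step 2 (spin(left)): x=0 y=-2 heading=left
uniquely the one of 16 2-step routes that fits.

arc(right, 1), spin(left)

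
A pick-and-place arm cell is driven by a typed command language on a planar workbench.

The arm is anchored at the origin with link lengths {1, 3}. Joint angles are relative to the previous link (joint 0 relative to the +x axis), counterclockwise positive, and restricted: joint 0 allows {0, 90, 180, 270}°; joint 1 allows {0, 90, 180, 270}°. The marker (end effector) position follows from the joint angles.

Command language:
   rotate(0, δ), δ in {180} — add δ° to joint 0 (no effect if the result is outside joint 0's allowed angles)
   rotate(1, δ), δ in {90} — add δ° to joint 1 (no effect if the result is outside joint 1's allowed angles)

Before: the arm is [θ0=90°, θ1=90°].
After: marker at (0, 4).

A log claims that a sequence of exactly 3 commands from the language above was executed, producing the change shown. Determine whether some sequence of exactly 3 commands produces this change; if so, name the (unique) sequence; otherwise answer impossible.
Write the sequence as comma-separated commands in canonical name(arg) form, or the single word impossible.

begin: [θ0=90°, θ1=90°]
[1] after rotate(1, 90): [θ0=90°, θ1=180°]
[2] after rotate(1, 90): [θ0=90°, θ1=270°]
[3] after rotate(1, 90): [θ0=90°, θ1=0°]
no rival 3-sequence matches.

rotate(1, 90), rotate(1, 90), rotate(1, 90)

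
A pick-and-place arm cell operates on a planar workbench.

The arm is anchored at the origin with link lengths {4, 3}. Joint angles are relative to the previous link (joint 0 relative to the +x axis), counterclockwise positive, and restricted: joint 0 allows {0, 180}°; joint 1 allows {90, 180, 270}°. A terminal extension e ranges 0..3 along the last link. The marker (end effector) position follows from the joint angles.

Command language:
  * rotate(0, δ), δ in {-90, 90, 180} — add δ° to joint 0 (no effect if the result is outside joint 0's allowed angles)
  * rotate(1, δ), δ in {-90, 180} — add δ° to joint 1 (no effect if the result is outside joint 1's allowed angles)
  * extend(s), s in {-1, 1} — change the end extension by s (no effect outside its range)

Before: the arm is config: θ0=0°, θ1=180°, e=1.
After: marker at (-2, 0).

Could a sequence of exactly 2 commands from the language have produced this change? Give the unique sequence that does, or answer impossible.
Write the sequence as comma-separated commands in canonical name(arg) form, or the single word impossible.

extend(1), extend(1)

start: config: θ0=0°, θ1=180°, e=1
step 1 (extend(1)): config: θ0=0°, θ1=180°, e=2
step 2 (extend(1)): config: θ0=0°, θ1=180°, e=3
no rival 2-sequence matches.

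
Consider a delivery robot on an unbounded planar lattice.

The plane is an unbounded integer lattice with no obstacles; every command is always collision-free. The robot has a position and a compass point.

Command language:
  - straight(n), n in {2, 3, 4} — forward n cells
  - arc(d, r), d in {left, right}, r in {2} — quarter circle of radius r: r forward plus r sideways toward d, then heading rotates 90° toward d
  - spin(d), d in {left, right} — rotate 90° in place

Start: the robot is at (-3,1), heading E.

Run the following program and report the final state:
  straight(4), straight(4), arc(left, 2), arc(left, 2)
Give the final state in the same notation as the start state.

at (5,5), heading W

initial: at (-3,1), heading E
step 1 (straight(4)): at (1,1), heading E
step 2 (straight(4)): at (5,1), heading E
step 3 (arc(left, 2)): at (7,3), heading N
step 4 (arc(left, 2)): at (5,5), heading W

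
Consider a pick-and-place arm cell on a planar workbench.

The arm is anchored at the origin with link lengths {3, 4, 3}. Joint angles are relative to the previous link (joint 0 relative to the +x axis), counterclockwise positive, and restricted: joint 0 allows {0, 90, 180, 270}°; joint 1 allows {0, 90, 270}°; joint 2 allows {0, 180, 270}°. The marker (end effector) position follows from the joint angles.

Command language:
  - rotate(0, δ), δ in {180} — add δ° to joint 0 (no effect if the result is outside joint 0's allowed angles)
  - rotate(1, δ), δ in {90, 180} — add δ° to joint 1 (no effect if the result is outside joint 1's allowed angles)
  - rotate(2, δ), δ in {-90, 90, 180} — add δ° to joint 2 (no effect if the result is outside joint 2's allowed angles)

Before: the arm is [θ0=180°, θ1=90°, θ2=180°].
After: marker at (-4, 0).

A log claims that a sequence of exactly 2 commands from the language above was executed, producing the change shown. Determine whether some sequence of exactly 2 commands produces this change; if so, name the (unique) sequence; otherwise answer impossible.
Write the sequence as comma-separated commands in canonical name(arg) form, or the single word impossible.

rotate(1, 180), rotate(1, 90)

key: running rotate(1, 90) before rotate(1, 180) would end elsewhere — order is forced
initial: [θ0=180°, θ1=90°, θ2=180°]
1. rotate(1, 180) → [θ0=180°, θ1=270°, θ2=180°]
2. rotate(1, 90) → [θ0=180°, θ1=0°, θ2=180°]
all 36 alternatives checked — unique.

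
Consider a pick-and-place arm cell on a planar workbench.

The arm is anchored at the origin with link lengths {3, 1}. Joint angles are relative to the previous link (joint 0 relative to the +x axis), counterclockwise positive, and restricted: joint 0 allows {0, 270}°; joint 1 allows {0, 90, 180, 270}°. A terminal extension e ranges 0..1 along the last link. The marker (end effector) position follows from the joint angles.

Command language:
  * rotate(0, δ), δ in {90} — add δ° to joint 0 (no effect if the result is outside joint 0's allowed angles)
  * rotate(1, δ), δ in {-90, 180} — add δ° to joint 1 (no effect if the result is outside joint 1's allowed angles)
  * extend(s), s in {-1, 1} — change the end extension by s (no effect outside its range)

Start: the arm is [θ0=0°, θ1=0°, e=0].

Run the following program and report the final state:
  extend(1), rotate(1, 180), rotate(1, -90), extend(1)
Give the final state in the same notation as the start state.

begin: [θ0=0°, θ1=0°, e=0]
[1] after extend(1): [θ0=0°, θ1=0°, e=1]
[2] after rotate(1, 180): [θ0=0°, θ1=180°, e=1]
[3] after rotate(1, -90): [θ0=0°, θ1=90°, e=1]
[4] after extend(1): [θ0=0°, θ1=90°, e=1]

[θ0=0°, θ1=90°, e=1]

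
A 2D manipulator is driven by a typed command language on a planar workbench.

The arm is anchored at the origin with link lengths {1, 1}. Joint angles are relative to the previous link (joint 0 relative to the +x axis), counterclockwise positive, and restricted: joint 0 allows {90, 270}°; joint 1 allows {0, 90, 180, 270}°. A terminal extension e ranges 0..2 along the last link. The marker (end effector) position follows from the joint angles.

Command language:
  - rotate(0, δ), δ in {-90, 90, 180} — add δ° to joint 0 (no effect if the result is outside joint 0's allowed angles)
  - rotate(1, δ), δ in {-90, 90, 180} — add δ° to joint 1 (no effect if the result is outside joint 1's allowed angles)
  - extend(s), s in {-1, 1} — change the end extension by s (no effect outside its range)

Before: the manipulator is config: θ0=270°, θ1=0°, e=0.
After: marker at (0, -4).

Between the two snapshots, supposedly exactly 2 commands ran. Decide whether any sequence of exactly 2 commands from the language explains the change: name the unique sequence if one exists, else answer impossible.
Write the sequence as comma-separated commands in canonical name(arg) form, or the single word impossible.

from: config: θ0=270°, θ1=0°, e=0
[1] after extend(1): config: θ0=270°, θ1=0°, e=1
[2] after extend(1): config: θ0=270°, θ1=0°, e=2
no other 2-command option fits: unique.

extend(1), extend(1)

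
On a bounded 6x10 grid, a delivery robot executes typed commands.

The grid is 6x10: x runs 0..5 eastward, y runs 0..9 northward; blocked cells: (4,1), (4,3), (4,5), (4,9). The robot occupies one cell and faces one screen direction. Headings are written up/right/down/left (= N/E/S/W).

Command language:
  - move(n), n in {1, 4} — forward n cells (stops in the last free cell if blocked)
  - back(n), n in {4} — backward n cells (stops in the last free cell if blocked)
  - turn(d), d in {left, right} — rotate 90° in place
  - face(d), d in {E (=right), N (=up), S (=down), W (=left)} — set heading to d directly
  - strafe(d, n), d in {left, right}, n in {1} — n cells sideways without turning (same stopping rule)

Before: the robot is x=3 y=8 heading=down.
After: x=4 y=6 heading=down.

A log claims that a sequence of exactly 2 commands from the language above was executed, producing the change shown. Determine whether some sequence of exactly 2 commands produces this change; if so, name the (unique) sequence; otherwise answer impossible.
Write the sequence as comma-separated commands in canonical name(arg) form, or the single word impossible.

key: still facing S at the end — nothing in the sequence rotates
t0: x=3 y=8 heading=down
t=1 strafe(left, 1) ⇒ x=4 y=8 heading=down
t=2 move(4) ⇒ x=4 y=6 heading=down
uniquely the one of 121 2-step routes that fits.

strafe(left, 1), move(4)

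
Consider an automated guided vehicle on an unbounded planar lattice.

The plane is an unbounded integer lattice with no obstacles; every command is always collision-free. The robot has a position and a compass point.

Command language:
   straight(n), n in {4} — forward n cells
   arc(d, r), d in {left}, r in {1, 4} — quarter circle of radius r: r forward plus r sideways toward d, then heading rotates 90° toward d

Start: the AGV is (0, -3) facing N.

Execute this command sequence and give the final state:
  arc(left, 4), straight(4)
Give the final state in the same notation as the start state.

(-8, 1) facing W

t0: (0, -3) facing N
step 1 (arc(left, 4)): (-4, 1) facing W
step 2 (straight(4)): (-8, 1) facing W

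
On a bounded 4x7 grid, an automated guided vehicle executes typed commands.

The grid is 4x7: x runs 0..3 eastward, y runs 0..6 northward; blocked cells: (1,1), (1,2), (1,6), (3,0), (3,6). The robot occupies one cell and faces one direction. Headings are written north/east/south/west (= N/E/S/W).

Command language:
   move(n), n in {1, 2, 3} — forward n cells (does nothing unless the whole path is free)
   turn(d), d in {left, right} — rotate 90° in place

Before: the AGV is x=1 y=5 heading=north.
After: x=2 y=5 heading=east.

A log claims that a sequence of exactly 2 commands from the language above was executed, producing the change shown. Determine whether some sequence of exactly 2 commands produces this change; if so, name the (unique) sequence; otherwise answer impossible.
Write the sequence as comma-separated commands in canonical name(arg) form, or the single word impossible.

turn(right), move(1)

key: running move(1) before turn(right) would end elsewhere — order is forced
begin: x=1 y=5 heading=north
step 1 (turn(right)): x=1 y=5 heading=east
step 2 (move(1)): x=2 y=5 heading=east
no other 2-command option fits: unique.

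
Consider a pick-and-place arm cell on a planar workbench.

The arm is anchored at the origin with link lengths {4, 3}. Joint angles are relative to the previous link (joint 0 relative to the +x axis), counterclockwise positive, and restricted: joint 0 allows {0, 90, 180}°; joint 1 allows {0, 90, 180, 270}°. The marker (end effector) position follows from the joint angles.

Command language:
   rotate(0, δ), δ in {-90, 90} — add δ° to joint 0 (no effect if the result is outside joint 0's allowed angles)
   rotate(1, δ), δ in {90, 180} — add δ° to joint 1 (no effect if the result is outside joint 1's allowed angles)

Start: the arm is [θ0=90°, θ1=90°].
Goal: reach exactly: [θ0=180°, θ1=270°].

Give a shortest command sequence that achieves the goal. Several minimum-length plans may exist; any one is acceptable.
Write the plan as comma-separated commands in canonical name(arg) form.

rotate(1, 180), rotate(0, 90)

start: [θ0=90°, θ1=90°]
t=1 rotate(1, 180) ⇒ [θ0=90°, θ1=270°]
t=2 rotate(0, 90) ⇒ [θ0=180°, θ1=270°]
no 1-step plan works, so 2 is optimal.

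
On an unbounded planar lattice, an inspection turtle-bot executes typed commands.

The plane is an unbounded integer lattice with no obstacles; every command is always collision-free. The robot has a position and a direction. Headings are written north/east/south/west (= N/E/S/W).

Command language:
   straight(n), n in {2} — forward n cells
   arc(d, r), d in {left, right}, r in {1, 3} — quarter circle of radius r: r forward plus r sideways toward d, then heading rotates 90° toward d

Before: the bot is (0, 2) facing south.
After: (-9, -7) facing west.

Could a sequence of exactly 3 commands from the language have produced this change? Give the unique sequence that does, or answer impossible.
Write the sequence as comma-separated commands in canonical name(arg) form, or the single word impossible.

arc(right, 3), arc(left, 3), arc(right, 3)

key: position moved to (-9,-7) AND the heading swung to W — translation plus rotation needed
initial: (0, 2) facing south
step 1 (arc(right, 3)): (-3, -1) facing west
step 2 (arc(left, 3)): (-6, -4) facing south
step 3 (arc(right, 3)): (-9, -7) facing west
no rival 3-sequence matches.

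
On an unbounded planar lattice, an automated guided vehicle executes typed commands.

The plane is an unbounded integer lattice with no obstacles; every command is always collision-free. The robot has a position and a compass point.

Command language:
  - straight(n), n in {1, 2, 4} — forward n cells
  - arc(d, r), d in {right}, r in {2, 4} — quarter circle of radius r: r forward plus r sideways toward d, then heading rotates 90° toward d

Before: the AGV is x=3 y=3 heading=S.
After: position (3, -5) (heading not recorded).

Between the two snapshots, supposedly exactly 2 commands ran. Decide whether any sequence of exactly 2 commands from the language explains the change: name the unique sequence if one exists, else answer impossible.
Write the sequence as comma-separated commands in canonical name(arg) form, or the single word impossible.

t0: x=3 y=3 heading=S
1. straight(4) → x=3 y=-1 heading=S
2. straight(4) → x=3 y=-5 heading=S
no other 2-command option fits: unique.

straight(4), straight(4)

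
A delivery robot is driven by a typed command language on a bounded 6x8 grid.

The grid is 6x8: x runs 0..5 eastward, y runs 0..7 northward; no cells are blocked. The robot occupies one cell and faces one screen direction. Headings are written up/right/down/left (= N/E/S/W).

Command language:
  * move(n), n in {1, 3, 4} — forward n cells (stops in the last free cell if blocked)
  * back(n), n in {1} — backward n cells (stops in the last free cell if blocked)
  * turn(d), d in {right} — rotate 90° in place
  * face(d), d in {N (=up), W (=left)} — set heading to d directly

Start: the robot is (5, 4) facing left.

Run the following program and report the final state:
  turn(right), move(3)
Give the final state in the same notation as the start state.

(5, 7) facing up

initial: (5, 4) facing left
[1] after turn(right): (5, 4) facing up
[2] after move(3): (5, 7) facing up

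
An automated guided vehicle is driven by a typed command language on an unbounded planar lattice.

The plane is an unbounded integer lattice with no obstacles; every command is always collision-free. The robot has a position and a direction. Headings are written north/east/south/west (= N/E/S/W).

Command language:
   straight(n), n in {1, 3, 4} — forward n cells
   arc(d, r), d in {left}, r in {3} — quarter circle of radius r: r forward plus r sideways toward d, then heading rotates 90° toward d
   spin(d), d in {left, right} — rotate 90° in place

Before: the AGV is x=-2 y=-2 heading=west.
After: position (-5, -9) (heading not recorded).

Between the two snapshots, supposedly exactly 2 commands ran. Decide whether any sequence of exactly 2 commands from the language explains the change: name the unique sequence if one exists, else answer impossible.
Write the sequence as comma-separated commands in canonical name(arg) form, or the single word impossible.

key: order matters: swapping arc(left, 3) and straight(4) lands elsewhere
t0: x=-2 y=-2 heading=west
1. arc(left, 3) → x=-5 y=-5 heading=south
2. straight(4) → x=-5 y=-9 heading=south
uniquely the one of 36 2-step routes that fits.

arc(left, 3), straight(4)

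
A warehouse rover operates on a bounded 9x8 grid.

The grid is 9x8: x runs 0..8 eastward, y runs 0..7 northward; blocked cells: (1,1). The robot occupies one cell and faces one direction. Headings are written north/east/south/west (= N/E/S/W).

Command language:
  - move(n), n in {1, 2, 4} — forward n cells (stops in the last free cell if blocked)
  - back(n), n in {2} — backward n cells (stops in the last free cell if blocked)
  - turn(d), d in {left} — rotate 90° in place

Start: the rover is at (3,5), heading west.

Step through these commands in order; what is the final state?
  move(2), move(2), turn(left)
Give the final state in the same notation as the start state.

at (0,5), heading south

from: at (3,5), heading west
1. move(2) → at (1,5), heading west
2. move(2) → at (0,5), heading west
3. turn(left) → at (0,5), heading south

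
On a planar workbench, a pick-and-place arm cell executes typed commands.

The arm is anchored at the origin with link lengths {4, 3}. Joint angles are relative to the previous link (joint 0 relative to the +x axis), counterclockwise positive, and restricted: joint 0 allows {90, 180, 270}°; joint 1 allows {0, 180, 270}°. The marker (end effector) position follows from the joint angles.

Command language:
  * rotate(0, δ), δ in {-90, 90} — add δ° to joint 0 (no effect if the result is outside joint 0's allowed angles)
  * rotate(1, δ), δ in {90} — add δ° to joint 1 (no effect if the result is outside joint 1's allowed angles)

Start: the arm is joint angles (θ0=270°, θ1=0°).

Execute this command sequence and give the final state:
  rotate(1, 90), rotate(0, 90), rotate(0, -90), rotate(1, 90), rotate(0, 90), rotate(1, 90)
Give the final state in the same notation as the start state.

initial: joint angles (θ0=270°, θ1=0°)
t=1 rotate(1, 90) ⇒ joint angles (θ0=270°, θ1=0°)
t=2 rotate(0, 90) ⇒ joint angles (θ0=270°, θ1=0°)
t=3 rotate(0, -90) ⇒ joint angles (θ0=180°, θ1=0°)
t=4 rotate(1, 90) ⇒ joint angles (θ0=180°, θ1=0°)
t=5 rotate(0, 90) ⇒ joint angles (θ0=270°, θ1=0°)
t=6 rotate(1, 90) ⇒ joint angles (θ0=270°, θ1=0°)

joint angles (θ0=270°, θ1=0°)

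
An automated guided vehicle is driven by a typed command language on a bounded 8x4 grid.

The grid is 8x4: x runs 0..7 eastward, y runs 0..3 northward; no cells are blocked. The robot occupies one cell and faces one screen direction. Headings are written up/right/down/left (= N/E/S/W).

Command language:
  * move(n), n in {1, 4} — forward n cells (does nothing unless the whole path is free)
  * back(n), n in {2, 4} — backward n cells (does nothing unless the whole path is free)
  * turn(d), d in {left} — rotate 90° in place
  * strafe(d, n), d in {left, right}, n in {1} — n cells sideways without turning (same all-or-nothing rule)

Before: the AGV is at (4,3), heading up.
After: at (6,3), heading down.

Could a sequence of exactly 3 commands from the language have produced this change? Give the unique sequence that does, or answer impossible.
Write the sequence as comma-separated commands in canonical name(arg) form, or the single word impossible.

key: position moved to (6,3) AND the heading swung to S — translation plus rotation needed
start: at (4,3), heading up
[1] after turn(left): at (4,3), heading left
[2] after back(2): at (6,3), heading left
[3] after turn(left): at (6,3), heading down
no other 3-command option fits: unique.

turn(left), back(2), turn(left)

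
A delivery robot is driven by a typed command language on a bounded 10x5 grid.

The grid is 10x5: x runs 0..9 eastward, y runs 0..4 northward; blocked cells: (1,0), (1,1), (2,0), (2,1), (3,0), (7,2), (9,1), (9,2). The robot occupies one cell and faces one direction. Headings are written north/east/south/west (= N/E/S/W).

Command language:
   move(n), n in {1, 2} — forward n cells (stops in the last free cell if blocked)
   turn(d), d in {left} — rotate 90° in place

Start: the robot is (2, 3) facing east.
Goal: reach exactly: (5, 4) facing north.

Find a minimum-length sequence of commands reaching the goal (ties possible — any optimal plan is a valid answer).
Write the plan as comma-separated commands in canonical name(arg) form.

move(1), move(2), turn(left), move(1)

start: (2, 3) facing east
step 1 (move(1)): (3, 3) facing east
step 2 (move(2)): (5, 3) facing east
step 3 (turn(left)): (5, 3) facing north
step 4 (move(1)): (5, 4) facing north
shorter routes all fall short; 4 is best.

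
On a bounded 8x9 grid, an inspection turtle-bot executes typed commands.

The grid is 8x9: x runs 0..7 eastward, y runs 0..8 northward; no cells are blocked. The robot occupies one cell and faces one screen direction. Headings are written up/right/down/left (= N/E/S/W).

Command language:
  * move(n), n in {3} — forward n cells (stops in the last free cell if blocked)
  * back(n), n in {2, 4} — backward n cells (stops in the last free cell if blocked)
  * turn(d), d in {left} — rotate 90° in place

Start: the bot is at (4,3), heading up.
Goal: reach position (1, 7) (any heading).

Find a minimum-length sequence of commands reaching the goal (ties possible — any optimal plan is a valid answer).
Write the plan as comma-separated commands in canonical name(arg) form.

turn(left), move(3), turn(left), back(4)

initial: at (4,3), heading up
t=1 turn(left) ⇒ at (4,3), heading left
t=2 move(3) ⇒ at (1,3), heading left
t=3 turn(left) ⇒ at (1,3), heading down
t=4 back(4) ⇒ at (1,7), heading down
nothing shorter than 4 reaches the goal.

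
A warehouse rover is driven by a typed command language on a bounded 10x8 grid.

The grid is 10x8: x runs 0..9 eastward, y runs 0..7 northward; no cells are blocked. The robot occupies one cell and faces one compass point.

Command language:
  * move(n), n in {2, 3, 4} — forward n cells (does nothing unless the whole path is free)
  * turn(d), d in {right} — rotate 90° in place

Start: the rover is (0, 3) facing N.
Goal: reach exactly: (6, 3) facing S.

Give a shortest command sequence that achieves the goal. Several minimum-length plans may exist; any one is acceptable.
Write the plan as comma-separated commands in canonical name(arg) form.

begin: (0, 3) facing N
[1] after turn(right): (0, 3) facing E
[2] after move(2): (2, 3) facing E
[3] after move(4): (6, 3) facing E
[4] after turn(right): (6, 3) facing S
minimal: 4 command(s), checked below 4.

turn(right), move(2), move(4), turn(right)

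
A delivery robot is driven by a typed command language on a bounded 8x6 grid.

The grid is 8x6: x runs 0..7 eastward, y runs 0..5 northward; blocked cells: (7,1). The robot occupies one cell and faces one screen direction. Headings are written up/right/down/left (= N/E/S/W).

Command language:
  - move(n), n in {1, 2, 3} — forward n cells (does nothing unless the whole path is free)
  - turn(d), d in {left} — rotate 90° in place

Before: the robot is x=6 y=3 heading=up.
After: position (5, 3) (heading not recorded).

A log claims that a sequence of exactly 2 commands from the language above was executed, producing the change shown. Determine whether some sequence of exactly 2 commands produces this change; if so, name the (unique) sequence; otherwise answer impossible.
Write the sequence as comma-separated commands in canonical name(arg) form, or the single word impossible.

turn(left), move(1)

key: running move(1) before turn(left) would end elsewhere — order is forced
begin: x=6 y=3 heading=up
t=1 turn(left) ⇒ x=6 y=3 heading=left
t=2 move(1) ⇒ x=5 y=3 heading=left
no other 2-command option fits: unique.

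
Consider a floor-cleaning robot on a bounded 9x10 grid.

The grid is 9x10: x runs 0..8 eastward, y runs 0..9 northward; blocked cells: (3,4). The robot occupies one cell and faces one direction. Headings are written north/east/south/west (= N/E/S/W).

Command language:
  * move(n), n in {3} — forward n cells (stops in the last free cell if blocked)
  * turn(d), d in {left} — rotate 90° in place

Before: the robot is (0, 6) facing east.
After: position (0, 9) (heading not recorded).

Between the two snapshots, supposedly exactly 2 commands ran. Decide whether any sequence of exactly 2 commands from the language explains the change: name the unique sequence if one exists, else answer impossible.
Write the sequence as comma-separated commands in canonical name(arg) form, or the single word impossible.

key: order matters: swapping turn(left) and move(3) lands elsewhere
begin: (0, 6) facing east
step 1 (turn(left)): (0, 6) facing north
step 2 (move(3)): (0, 9) facing north
no other 2-command option fits: unique.

turn(left), move(3)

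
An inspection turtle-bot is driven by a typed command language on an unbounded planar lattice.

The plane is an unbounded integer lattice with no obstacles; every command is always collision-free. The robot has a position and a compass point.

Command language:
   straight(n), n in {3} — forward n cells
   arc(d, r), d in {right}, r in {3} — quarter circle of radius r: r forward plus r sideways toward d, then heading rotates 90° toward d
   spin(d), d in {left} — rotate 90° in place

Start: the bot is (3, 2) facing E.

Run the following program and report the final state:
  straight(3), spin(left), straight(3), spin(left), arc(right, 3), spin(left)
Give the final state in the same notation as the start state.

initial: (3, 2) facing E
[1] after straight(3): (6, 2) facing E
[2] after spin(left): (6, 2) facing N
[3] after straight(3): (6, 5) facing N
[4] after spin(left): (6, 5) facing W
[5] after arc(right, 3): (3, 8) facing N
[6] after spin(left): (3, 8) facing W

(3, 8) facing W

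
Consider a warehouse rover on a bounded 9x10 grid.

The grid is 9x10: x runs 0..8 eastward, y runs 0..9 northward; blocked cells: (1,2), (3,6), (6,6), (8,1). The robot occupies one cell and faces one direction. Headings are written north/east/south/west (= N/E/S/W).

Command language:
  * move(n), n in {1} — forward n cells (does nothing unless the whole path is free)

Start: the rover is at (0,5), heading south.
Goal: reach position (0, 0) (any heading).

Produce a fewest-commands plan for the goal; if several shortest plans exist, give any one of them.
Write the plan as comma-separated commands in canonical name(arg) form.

move(1), move(1), move(1), move(1), move(1)

from: at (0,5), heading south
1. move(1) → at (0,4), heading south
2. move(1) → at (0,3), heading south
3. move(1) → at (0,2), heading south
4. move(1) → at (0,1), heading south
5. move(1) → at (0,0), heading south
minimal: 5 command(s), checked below 5.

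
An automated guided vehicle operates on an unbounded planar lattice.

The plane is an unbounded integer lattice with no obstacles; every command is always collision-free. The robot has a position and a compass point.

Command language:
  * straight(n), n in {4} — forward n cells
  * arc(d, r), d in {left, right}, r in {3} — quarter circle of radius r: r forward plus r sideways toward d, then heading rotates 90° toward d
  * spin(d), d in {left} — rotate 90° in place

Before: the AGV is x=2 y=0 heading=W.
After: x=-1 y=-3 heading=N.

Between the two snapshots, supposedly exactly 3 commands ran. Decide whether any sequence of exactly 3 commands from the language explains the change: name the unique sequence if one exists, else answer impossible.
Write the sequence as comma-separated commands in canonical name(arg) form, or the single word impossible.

key: position moved to (-1,-3) AND the heading swung to N — translation plus rotation needed
initial: x=2 y=0 heading=W
[1] after arc(left, 3): x=-1 y=-3 heading=S
[2] after spin(left): x=-1 y=-3 heading=E
[3] after spin(left): x=-1 y=-3 heading=N
no other 3-command option fits: unique.

arc(left, 3), spin(left), spin(left)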